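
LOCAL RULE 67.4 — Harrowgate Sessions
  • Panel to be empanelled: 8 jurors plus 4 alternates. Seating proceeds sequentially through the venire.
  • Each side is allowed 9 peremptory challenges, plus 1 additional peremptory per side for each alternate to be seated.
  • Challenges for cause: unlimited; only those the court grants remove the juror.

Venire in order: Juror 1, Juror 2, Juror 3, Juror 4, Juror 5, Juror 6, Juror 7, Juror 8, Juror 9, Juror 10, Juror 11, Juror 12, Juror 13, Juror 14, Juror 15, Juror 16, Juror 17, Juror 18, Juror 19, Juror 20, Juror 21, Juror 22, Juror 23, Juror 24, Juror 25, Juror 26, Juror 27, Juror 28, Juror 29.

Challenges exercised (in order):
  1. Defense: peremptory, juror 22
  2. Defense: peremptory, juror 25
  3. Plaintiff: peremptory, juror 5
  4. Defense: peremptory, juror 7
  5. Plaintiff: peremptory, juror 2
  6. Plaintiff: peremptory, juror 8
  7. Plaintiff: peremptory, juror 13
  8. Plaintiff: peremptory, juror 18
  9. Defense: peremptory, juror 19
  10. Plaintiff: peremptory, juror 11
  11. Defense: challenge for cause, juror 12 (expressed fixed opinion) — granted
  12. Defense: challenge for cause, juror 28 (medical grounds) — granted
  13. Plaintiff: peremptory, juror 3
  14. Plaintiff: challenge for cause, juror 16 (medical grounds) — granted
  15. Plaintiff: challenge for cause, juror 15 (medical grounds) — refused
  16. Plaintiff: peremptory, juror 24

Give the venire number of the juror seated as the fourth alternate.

26

Removed: #2, #3, #5, #7, #8, #11, #12, #13, #16, #18, #19, #22, #24, #25, #28. (#15 stays — for-cause denied.)
Filling seats in venire order through position 12: #1, #4, #6, #9, #10, #14, #15, #17, #20, #21, #23, #26.
So alternate 4 is #26.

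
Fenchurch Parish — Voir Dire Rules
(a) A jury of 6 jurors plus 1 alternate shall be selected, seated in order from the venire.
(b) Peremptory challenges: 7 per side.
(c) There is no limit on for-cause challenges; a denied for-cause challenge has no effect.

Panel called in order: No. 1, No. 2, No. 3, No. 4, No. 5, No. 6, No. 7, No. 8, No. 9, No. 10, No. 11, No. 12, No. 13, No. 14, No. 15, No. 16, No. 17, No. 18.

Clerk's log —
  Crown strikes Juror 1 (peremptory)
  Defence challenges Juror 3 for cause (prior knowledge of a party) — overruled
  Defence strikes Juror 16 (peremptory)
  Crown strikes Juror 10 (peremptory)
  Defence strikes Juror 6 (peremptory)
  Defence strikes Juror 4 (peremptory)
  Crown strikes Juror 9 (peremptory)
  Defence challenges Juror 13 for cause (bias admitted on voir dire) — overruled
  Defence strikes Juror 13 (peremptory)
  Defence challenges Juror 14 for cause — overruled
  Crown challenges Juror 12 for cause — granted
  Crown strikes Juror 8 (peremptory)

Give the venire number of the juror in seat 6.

Removed: #1, #4, #6, #8, #9, #10, #12, #13, #16. (#3, #14 stay — for-cause denied.)
Seating in order: seats 1–6 → #2, #3, #5, #7, #11, #14; alternates → #15.
So seat 6 is #14.

14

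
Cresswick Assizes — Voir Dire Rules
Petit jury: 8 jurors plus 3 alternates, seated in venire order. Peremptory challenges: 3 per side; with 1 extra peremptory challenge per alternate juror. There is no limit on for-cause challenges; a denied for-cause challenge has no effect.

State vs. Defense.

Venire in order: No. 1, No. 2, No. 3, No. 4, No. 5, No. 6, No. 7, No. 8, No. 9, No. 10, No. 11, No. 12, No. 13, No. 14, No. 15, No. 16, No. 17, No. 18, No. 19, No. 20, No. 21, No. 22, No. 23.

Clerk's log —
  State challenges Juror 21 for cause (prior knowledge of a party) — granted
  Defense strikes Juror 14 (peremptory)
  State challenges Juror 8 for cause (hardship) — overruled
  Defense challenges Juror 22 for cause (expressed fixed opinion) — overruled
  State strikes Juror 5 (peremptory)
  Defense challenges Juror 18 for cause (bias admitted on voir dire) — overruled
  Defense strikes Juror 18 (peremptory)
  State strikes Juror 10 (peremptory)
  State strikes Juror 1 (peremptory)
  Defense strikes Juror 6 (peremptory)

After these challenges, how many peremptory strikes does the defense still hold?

Defense allotment: 3 base + 1 × 3 alternates = 6.
Defense peremptories used: #14, #18, #6 — 3 (for-cause on #22, #18 don't count).
Remaining: 6 − 3 = 3.

3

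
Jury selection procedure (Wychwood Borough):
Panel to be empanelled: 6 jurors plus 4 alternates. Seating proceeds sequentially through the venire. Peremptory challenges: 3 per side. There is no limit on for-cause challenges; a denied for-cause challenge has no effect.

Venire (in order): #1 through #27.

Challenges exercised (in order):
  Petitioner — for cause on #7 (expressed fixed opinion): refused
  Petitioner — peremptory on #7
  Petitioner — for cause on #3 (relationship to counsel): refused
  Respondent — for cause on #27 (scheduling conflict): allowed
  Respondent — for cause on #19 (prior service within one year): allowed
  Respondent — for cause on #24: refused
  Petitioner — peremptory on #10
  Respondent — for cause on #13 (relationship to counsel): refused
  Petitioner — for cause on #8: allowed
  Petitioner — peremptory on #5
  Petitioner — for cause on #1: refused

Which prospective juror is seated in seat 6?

9

Removed: #5, #7, #8, #10, #19, #27. (#1, #3, #13, #24 stay — for-cause denied.)
Seating in order: seats 1–6 → #1, #2, #3, #4, #6, #9; alternates → #11, #12, #13, #14.
So seat 6 is #9.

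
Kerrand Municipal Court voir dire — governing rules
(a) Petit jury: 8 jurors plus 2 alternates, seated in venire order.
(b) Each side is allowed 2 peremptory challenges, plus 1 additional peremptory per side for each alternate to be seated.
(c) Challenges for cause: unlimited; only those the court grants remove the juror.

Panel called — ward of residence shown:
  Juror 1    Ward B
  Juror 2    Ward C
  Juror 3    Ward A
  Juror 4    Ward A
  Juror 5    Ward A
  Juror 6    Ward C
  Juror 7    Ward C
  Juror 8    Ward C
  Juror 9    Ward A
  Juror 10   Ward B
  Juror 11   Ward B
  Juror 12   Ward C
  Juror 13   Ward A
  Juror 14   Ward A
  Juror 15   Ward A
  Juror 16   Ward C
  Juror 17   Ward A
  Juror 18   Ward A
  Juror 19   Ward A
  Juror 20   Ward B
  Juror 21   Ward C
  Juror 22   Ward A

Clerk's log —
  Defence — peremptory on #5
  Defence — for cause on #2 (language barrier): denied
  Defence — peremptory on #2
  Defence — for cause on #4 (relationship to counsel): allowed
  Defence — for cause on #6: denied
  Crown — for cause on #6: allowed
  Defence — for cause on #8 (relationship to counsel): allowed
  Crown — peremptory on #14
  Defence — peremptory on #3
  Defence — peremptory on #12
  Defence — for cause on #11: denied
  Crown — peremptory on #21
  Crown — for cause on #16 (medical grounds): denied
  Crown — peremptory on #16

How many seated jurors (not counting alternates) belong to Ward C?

Removed: #2, #3, #4, #5, #6, #8, #12, #14, #16, #21.
Seated jurors 1–8: #1, #7, #9, #10, #11, #13, #15, #17 (alternates #18, #19 not counted).
Of those, in Ward C: #7 → 1.

1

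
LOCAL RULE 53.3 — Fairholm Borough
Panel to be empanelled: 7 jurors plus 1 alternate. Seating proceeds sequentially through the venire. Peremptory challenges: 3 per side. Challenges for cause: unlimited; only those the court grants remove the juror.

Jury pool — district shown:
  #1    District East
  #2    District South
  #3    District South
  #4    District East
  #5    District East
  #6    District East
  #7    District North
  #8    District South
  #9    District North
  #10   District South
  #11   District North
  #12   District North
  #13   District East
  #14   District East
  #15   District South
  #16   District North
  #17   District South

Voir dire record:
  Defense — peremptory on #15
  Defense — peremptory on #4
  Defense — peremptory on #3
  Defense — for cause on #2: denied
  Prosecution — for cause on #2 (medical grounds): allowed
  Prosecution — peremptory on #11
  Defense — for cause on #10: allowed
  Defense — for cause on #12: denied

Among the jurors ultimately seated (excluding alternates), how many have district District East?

Removed: #2, #3, #4, #10, #11, #15.
Seated jurors 1–7: #1, #5, #6, #7, #8, #9, #12 (alternates #13 not counted).
Of those, in District East: #1, #5, #6 → 3.

3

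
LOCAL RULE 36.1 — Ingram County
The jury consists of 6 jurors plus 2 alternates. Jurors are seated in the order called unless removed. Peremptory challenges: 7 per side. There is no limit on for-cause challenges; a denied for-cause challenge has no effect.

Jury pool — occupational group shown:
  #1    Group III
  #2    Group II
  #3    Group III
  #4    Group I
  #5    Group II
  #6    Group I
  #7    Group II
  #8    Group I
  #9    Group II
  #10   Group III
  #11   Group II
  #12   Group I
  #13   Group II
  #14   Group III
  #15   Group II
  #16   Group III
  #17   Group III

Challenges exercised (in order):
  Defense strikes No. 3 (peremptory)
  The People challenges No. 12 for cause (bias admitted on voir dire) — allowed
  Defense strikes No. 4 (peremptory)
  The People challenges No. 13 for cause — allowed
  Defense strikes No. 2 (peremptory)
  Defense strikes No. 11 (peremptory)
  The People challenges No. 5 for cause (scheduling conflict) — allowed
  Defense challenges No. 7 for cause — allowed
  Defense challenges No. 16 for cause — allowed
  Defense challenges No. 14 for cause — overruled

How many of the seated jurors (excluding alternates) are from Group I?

Removed: #2, #3, #4, #5, #7, #11, #12, #13, #16.
Seated jurors 1–6: #1, #6, #8, #9, #10, #14 (alternates #15, #17 not counted).
Of those, in Group I: #6, #8 → 2.

2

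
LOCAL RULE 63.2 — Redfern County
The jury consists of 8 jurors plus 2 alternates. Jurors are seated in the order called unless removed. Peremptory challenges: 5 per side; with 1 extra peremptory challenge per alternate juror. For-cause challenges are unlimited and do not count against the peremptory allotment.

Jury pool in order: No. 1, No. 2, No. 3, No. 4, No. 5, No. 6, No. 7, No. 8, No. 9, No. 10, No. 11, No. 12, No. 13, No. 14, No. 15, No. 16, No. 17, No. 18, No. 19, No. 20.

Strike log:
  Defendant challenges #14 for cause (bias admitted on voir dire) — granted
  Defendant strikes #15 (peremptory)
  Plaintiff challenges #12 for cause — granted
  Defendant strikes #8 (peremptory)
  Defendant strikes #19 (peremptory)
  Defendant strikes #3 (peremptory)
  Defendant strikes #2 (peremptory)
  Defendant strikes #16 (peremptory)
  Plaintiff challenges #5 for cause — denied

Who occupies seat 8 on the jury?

11

Removed: #2, #3, #8, #12, #14, #15, #16, #19. (#5 stays — for-cause denied.)
Seating in order: seats 1–8 → #1, #4, #5, #6, #7, #9, #10, #11; alternates → #13, #17.
So seat 8 is #11.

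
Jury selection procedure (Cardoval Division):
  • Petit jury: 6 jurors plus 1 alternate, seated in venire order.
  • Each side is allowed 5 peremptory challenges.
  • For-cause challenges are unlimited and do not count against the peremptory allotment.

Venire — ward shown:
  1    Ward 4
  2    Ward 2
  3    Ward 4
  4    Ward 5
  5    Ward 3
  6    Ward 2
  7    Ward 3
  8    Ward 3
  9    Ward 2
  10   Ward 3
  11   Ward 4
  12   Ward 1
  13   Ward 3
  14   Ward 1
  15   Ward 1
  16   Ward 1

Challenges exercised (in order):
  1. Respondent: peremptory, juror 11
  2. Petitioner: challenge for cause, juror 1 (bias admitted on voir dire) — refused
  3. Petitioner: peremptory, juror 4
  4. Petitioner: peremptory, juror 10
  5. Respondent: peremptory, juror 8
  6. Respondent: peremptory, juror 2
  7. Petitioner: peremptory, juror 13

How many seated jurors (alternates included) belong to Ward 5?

0

Removed: #2, #4, #8, #10, #11, #13.
Seated (7 incl. alternates): #1, #3, #5, #6, #7, #9, #12.
None of those are in Ward 5 → 0.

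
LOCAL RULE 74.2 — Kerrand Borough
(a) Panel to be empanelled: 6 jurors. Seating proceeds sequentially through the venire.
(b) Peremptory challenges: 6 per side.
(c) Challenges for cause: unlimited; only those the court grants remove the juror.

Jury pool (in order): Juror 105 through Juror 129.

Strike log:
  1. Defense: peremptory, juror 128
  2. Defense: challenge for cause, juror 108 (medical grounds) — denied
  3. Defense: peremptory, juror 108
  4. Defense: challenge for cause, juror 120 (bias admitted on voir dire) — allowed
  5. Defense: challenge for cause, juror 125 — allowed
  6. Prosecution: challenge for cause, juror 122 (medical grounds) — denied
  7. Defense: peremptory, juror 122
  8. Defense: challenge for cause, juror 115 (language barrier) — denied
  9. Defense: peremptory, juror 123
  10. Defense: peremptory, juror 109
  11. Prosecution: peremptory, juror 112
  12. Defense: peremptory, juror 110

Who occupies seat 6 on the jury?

Removed: #108, #109, #110, #112, #120, #122, #123, #125, #128. (#115 stays — for-cause denied.)
Seating in order: seats 1–6 → #105, #106, #107, #111, #113, #114.
So seat 6 is #114.

114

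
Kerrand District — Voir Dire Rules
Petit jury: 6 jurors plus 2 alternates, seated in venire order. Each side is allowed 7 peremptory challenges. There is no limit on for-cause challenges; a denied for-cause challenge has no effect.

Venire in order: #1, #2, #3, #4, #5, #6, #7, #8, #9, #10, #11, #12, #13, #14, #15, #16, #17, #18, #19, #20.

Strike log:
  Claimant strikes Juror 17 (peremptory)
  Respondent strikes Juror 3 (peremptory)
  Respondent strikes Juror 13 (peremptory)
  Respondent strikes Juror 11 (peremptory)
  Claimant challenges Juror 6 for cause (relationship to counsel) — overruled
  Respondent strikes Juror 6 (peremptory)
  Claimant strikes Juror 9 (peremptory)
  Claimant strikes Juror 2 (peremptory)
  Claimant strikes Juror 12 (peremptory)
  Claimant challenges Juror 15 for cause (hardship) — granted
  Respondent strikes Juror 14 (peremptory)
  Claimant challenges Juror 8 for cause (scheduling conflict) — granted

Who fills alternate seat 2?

Removed: #2, #3, #6, #8, #9, #11, #12, #13, #14, #15, #17.
Seating in order: seats 1–6 → #1, #4, #5, #7, #10, #16; alternates → #18, #19.
So alternate 2 is #19.

19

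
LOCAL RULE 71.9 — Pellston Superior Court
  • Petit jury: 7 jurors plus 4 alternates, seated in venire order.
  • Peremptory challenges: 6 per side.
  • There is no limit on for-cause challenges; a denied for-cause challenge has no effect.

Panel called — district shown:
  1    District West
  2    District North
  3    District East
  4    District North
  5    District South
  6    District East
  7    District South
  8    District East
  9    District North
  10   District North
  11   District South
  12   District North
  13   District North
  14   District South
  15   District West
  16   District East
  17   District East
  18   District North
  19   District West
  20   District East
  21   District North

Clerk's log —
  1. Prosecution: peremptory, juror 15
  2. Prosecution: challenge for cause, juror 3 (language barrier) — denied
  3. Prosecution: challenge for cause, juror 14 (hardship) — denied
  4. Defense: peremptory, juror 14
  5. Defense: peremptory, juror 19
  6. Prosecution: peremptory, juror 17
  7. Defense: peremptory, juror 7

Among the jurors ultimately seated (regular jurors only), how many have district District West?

1

Removed: #7, #14, #15, #17, #19.
Seated jurors 1–7: #1, #2, #3, #4, #5, #6, #8 (alternates #9, #10, #11, #12 not counted).
Of those, in District West: #1 → 1.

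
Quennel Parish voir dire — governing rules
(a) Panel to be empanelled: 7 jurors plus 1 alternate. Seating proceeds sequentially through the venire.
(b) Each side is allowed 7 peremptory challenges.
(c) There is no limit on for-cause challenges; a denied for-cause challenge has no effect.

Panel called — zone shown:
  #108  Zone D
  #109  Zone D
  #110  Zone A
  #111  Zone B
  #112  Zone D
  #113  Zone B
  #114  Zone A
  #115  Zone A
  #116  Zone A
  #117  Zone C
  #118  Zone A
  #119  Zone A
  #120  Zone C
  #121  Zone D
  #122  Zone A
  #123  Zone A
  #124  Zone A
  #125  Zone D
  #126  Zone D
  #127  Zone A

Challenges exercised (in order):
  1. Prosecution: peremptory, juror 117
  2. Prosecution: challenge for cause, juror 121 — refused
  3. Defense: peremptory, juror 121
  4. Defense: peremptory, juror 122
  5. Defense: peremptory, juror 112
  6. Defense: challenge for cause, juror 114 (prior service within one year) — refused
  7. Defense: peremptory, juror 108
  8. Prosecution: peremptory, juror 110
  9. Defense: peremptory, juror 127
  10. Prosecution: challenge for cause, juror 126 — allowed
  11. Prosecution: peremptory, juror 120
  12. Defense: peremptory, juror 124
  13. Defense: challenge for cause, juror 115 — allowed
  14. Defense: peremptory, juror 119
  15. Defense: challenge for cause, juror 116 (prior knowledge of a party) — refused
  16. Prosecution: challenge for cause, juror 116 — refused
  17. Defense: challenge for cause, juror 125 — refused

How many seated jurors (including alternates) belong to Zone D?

Removed: #108, #110, #112, #115, #117, #119, #120, #121, #122, #124, #126, #127.
Seated (8 incl. alternates): #109, #111, #113, #114, #116, #118, #123, #125.
Of those, in Zone D: #109, #125 → 2.

2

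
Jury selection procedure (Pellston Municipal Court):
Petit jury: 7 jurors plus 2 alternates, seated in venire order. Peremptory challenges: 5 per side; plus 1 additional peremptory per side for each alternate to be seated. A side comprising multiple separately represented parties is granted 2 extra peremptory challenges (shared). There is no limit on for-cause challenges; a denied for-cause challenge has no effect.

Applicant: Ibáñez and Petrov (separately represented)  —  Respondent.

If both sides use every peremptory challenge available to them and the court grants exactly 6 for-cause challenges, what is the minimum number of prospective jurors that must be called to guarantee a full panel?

31

Seats to fill: 7 + 2 alternates = 9.
Peremptories — Applicant: 5 + 1×2 + 2 = 9; Respondent: 5 + 1×2 = 7; total 16.
For-cause removals: 6.
Minimum venire: 9 + 16 + 6 = 31.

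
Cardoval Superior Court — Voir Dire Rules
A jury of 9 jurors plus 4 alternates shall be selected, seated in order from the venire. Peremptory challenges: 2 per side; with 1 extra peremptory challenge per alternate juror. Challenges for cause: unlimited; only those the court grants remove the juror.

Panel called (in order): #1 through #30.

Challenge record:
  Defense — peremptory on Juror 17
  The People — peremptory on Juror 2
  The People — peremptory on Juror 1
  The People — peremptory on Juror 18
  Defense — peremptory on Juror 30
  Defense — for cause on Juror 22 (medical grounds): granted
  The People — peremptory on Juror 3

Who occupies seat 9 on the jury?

12

Removed: #1, #2, #3, #17, #18, #22, #30.
Seating in order: seats 1–9 → #4, #5, #6, #7, #8, #9, #10, #11, #12; alternates → #13, #14, #15, #16.
So seat 9 is #12.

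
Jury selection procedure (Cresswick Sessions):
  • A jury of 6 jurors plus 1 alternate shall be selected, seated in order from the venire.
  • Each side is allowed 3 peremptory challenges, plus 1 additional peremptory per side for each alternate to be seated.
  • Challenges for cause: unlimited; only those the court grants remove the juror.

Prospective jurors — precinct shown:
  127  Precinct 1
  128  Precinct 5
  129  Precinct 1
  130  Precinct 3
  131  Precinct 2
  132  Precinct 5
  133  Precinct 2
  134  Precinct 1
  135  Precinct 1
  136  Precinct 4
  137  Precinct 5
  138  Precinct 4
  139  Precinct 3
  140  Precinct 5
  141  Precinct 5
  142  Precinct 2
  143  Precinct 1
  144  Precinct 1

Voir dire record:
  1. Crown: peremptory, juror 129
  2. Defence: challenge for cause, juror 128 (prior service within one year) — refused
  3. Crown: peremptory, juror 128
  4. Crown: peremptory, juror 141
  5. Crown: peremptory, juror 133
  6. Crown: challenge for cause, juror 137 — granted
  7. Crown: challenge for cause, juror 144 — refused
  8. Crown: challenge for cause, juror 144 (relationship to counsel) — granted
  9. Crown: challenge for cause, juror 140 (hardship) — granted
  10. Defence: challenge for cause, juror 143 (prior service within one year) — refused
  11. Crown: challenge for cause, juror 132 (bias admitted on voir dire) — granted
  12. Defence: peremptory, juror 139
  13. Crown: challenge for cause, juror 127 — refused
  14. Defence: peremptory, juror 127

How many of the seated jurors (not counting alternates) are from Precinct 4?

Removed: #127, #128, #129, #132, #133, #137, #139, #140, #141, #144.
Seated jurors 1–6: #130, #131, #134, #135, #136, #138 (alternates #142 not counted).
Of those, in Precinct 4: #136, #138 → 2.

2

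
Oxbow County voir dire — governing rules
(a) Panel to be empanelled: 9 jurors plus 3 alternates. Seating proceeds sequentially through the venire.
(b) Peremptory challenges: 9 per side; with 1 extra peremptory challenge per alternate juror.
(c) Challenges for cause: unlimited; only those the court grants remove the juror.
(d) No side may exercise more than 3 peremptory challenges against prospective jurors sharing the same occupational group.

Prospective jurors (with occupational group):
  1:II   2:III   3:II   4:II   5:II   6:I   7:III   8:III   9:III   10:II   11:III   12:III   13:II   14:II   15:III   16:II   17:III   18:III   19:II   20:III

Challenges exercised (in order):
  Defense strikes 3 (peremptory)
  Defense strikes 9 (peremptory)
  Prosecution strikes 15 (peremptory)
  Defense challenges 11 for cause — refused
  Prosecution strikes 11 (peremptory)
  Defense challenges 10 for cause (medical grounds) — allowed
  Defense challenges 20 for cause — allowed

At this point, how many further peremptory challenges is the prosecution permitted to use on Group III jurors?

1

Prosecution peremptories so far: #15, #11 — 2 of 12 used, 10 left overall.
Against Group III: #15, #11 — 2 used; per-group cap 3 leaves 1.
Binding limit: min(10, 1) = 1.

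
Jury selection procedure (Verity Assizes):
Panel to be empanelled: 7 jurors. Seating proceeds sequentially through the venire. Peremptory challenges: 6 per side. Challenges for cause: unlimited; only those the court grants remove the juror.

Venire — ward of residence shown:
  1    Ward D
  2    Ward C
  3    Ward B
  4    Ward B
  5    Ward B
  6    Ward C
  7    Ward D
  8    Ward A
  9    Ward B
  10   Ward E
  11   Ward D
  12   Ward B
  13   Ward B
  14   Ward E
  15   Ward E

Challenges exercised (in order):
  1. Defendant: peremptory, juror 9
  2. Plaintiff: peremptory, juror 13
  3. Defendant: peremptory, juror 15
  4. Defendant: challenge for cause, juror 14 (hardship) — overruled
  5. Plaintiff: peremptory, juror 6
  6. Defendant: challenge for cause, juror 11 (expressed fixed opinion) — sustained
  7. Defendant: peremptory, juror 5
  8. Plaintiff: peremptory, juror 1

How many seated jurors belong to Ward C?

Removed: #1, #5, #6, #9, #11, #13, #15.
Seated jurors 1–7: #2, #3, #4, #7, #8, #10, #12.
Of those, in Ward C: #2 → 1.

1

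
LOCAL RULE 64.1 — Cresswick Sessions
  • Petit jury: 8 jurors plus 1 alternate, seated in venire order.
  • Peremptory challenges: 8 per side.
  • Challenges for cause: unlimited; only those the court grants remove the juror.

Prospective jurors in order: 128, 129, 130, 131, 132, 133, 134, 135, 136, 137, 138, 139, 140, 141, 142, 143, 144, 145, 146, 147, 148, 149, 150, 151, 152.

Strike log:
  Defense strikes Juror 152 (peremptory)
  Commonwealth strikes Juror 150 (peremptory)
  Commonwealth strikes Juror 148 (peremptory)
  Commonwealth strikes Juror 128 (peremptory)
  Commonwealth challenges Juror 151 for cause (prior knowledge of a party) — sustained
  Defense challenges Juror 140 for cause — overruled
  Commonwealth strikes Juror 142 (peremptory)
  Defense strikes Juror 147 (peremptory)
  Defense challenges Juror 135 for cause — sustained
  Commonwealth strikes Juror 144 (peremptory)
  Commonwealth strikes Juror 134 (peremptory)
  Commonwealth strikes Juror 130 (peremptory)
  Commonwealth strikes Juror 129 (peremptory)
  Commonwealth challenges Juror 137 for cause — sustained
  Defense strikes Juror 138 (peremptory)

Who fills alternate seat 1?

Removed: #128, #129, #130, #134, #135, #137, #138, #142, #144, #147, #148, #150, #151, #152. (#140 stays — for-cause denied.)
Filling seats in venire order through position 9: #131, #132, #133, #136, #139, #140, #141, #143, #145.
So alternate 1 is #145.

145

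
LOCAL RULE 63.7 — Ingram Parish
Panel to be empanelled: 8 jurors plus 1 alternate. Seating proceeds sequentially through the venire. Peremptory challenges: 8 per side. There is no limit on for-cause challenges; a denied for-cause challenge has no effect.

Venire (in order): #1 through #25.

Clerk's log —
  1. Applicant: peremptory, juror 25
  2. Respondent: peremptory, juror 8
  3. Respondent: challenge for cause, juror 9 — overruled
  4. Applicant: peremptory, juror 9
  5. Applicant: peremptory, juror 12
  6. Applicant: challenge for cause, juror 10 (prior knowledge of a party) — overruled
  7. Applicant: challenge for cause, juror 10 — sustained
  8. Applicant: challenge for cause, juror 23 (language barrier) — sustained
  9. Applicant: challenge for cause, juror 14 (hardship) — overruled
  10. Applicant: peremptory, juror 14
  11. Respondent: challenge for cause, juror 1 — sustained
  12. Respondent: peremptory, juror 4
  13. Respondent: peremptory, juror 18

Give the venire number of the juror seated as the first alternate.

16

Removed: #1, #4, #8, #9, #10, #12, #14, #18, #23, #25.
Filling seats in venire order through position 9: #2, #3, #5, #6, #7, #11, #13, #15, #16.
So alternate 1 is #16.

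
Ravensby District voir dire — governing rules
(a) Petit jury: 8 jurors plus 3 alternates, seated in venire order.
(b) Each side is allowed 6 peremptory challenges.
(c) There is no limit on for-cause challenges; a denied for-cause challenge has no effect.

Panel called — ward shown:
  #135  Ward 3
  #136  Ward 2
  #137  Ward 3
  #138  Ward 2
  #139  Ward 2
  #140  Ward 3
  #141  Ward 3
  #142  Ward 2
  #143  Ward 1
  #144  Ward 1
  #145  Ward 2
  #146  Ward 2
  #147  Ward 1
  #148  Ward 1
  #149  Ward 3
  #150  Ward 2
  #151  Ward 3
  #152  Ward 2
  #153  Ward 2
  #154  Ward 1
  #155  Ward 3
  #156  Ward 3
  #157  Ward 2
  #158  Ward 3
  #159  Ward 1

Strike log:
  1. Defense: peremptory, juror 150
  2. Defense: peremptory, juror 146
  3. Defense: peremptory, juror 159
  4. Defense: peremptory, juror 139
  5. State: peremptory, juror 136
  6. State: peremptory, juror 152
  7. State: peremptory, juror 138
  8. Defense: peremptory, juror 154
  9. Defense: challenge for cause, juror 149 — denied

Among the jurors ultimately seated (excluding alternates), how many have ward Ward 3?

4

Removed: #136, #138, #139, #146, #150, #152, #154, #159.
Seated jurors 1–8: #135, #137, #140, #141, #142, #143, #144, #145 (alternates #147, #148, #149 not counted).
Of those, in Ward 3: #135, #137, #140, #141 → 4.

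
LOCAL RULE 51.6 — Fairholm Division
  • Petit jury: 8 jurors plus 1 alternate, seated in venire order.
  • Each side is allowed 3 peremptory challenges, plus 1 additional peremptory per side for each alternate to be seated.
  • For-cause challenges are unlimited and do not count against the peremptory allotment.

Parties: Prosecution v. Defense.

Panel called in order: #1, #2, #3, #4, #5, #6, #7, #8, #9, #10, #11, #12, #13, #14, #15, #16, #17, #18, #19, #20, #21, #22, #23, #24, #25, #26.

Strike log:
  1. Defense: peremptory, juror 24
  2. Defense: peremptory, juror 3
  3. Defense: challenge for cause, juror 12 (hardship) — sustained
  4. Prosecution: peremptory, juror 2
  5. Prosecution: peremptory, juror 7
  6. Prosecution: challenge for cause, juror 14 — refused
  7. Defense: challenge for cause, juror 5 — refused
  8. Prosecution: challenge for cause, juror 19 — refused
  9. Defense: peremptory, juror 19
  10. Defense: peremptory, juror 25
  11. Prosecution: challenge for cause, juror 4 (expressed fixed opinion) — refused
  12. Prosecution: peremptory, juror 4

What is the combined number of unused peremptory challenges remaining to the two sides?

Prosecution allotment: 3 base + 1 × 1 alternate = 4. Defense allotment: 3 base + 1 × 1 alternate = 4.
Prosecution peremptories used: #2, #7, #4 — 3 (for-cause on #14, #19, #4 don't count).
Defense peremptories used: #24, #3, #19, #25 — 4 (for-cause on #12, #5 don't count).
Remaining: (4 − 3) + (4 − 4) = 1.

1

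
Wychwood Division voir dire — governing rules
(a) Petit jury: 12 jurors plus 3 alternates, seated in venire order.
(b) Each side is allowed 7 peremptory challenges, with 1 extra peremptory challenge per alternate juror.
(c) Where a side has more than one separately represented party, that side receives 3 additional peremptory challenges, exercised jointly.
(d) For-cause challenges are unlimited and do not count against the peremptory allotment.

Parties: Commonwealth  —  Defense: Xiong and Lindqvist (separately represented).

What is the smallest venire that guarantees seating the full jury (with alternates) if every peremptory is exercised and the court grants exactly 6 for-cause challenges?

44

Seats to fill: 12 + 3 alternates = 15.
Peremptories — Commonwealth: 7 + 1×3 = 10; Defense: 7 + 1×3 + 3 = 13; total 23.
For-cause removals: 6.
Minimum venire: 15 + 23 + 6 = 44.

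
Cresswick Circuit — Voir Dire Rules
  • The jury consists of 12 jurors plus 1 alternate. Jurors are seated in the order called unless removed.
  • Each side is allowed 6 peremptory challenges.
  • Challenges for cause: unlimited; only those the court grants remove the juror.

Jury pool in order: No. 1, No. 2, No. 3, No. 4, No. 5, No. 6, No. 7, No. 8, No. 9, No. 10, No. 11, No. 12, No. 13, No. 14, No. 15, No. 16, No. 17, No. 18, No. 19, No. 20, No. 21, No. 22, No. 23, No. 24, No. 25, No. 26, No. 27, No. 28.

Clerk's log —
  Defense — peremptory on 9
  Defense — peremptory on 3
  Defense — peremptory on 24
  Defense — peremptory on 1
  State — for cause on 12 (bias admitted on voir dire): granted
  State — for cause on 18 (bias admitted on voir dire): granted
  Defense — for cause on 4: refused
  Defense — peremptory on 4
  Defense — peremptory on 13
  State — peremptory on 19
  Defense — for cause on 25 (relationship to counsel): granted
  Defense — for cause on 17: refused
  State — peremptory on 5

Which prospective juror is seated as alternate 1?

22

Removed: #1, #3, #4, #5, #9, #12, #13, #18, #19, #24, #25. (#17 stays — for-cause denied.)
Filling seats in venire order through position 13: #2, #6, #7, #8, #10, #11, #14, #15, #16, #17, #20, #21, #22.
So alternate 1 is #22.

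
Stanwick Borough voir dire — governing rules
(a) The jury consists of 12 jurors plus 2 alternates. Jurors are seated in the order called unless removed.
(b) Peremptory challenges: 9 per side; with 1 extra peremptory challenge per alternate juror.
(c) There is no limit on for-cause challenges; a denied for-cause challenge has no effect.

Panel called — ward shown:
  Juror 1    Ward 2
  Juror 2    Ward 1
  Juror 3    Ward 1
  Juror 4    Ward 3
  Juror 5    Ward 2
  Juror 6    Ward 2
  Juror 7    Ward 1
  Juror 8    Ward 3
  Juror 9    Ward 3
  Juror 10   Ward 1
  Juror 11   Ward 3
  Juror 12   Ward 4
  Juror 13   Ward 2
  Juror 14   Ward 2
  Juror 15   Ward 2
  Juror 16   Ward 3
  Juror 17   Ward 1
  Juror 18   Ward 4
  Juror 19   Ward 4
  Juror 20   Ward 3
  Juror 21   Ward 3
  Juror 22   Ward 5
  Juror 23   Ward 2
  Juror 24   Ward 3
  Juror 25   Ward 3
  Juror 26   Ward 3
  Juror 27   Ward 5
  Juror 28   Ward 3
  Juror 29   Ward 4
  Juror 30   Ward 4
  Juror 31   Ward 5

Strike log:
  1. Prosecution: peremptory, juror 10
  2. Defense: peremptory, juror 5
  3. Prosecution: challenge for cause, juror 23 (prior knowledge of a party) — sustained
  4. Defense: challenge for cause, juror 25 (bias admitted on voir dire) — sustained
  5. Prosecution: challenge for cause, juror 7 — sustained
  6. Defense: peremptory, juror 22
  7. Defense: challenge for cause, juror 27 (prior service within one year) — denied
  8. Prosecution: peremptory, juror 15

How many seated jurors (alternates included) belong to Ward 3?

Removed: #5, #7, #10, #15, #22, #23, #25.
Seated (14 incl. alternates): #1, #2, #3, #4, #6, #8, #9, #11, #12, #13, #14, #16, #17, #18.
Of those, in Ward 3: #4, #8, #9, #11, #16 → 5.

5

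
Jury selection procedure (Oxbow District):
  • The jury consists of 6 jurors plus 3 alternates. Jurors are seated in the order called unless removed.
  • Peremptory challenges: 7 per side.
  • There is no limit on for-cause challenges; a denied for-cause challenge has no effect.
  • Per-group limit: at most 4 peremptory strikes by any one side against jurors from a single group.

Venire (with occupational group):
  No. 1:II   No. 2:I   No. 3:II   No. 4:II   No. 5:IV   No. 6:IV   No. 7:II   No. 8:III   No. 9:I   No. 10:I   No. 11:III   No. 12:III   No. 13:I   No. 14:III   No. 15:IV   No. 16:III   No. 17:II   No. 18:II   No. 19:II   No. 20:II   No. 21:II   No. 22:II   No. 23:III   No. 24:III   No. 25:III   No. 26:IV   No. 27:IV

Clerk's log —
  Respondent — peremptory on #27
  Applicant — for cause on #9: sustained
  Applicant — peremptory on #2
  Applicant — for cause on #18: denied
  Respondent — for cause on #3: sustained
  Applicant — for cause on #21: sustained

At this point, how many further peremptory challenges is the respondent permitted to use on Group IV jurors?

Respondent peremptories so far: #27 — 1 of 7 used, 6 left overall.
Against Group IV: #27 — 1 used; per-group cap 4 leaves 3.
Binding limit: min(6, 3) = 3.

3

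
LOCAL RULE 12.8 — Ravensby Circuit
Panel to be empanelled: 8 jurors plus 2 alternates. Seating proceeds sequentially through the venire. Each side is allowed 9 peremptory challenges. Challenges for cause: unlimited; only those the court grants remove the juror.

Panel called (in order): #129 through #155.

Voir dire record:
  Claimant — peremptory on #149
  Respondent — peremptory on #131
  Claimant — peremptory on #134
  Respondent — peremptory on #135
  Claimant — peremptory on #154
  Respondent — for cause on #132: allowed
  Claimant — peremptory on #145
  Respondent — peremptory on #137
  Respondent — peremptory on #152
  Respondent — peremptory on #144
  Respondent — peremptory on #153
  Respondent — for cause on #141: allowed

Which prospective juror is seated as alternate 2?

146

Removed: #131, #132, #134, #135, #137, #141, #144, #145, #149, #152, #153, #154.
Seating in order: seats 1–8 → #129, #130, #133, #136, #138, #139, #140, #142; alternates → #143, #146.
So alternate 2 is #146.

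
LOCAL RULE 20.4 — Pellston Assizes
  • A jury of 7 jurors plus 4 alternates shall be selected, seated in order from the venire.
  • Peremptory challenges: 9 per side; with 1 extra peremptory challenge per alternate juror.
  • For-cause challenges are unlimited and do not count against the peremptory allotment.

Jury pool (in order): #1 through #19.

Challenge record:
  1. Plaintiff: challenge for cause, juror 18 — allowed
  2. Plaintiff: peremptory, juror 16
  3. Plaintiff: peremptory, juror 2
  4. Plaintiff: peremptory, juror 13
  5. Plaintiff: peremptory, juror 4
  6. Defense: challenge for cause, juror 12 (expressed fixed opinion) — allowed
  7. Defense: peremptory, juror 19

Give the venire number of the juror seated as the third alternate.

Removed: #2, #4, #12, #13, #16, #18, #19.
Filling seats in venire order through position 10: #1, #3, #5, #6, #7, #8, #9, #10, #11, #14.
So alternate 3 is #14.

14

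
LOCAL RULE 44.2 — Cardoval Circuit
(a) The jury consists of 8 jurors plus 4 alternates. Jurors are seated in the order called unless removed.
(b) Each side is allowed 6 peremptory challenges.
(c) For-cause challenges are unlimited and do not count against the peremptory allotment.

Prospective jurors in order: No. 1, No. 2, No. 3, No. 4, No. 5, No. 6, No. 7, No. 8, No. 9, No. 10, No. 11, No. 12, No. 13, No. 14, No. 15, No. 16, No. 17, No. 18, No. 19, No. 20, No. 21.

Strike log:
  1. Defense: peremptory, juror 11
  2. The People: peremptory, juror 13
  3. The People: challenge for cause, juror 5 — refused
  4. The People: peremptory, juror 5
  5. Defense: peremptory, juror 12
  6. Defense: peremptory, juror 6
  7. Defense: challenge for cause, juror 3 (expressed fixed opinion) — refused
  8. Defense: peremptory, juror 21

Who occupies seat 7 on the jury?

Removed: #5, #6, #11, #12, #13, #21. (#3 stays — for-cause denied.)
Seating in order: seats 1–8 → #1, #2, #3, #4, #7, #8, #9, #10; alternates → #14, #15, #16, #17.
So seat 7 is #9.

9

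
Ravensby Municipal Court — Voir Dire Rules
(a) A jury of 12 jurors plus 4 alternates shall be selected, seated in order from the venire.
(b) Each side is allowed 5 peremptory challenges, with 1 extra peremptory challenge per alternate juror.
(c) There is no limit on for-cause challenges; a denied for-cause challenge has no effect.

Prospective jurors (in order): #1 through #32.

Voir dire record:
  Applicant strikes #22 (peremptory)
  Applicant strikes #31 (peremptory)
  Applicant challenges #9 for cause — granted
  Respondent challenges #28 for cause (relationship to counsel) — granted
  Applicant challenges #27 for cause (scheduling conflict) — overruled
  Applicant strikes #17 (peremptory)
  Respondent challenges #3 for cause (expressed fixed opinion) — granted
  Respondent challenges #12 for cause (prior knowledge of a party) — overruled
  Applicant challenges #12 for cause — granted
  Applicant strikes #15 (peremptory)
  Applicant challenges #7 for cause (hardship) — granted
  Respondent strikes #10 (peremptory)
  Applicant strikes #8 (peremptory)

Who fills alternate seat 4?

25

Removed: #3, #7, #8, #9, #10, #12, #15, #17, #22, #28, #31. (#27 stays — for-cause denied.)
Seating in order: seats 1–12 → #1, #2, #4, #5, #6, #11, #13, #14, #16, #18, #19, #20; alternates → #21, #23, #24, #25.
So alternate 4 is #25.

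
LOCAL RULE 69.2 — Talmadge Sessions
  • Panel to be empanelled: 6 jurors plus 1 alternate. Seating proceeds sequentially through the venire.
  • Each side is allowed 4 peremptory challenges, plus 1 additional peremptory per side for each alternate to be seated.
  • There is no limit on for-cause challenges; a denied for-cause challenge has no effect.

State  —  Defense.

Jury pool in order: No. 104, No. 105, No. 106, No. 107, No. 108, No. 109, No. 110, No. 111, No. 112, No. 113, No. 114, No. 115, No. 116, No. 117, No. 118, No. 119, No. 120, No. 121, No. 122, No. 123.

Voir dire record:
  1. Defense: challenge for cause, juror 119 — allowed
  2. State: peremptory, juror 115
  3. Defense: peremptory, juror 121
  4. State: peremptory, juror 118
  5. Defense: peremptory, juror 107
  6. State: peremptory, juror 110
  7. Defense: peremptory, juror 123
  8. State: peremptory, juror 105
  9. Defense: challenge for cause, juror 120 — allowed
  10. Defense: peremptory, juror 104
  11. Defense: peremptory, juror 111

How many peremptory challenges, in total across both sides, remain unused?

State allotment: 4 base + 1 × 1 alternate = 5. Defense allotment: 4 base + 1 × 1 alternate = 5.
State peremptories used: #115, #118, #110, #105 — 4.
Defense peremptories used: #121, #107, #123, #104, #111 — 5 (for-cause on #119, #120 don't count).
Remaining: (5 − 4) + (5 − 5) = 1.

1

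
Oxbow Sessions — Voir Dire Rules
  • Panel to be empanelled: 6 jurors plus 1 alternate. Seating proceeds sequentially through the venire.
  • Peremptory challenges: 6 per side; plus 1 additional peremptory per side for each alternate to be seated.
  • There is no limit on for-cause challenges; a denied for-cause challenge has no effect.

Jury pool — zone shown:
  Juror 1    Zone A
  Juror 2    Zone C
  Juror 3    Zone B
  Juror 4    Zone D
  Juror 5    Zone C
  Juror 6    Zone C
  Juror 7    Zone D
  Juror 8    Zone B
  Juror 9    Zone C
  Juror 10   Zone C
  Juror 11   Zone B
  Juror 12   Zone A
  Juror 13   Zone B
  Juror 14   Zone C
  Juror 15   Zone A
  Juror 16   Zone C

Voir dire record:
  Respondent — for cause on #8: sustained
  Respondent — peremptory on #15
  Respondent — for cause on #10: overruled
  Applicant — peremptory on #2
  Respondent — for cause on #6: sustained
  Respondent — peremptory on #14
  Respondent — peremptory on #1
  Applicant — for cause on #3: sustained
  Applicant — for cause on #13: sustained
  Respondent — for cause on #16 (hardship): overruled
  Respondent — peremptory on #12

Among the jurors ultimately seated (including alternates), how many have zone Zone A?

Removed: #1, #2, #3, #6, #8, #12, #13, #14, #15.
Seated (7 incl. alternates): #4, #5, #7, #9, #10, #11, #16.
None of those are in Zone A → 0.

0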